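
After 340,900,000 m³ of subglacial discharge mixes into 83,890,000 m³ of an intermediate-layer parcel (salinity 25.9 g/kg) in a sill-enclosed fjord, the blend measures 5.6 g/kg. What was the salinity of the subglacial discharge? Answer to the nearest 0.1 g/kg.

Salt balance: 83,890,000×25.9 + 340,900,000×S = 424,790,000×5.6
2,172,751,000 + 340,900,000·S = 2,378,824,000
S = (2,378,824,000 − 2,172,751,000) / 340,900,000 = 0.6045 g/kg

0.6 g/kg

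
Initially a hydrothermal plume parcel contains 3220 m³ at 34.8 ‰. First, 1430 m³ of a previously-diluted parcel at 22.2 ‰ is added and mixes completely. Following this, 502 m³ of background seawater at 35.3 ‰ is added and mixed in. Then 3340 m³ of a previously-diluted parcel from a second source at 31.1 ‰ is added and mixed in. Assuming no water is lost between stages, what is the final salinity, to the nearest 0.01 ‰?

Mass of salt is conserved:
Initial salt = 3,220×34.8 = 112,056
After stage 1: salt = 112,056 + 1,430×22.2 = 143,802; volume = 4,650 m³; S = 30.925 ‰
After stage 2: salt = 143,802 + 502×35.3 = 161,522.6; volume = 5,152 m³; S = 31.351 ‰
After stage 3: salt = 161,522.6 + 3,340×31.1 = 265,396.6; volume = 8,492 m³
S = 265,396.6 / 8,492 = 31.2525 ‰

31.25 ‰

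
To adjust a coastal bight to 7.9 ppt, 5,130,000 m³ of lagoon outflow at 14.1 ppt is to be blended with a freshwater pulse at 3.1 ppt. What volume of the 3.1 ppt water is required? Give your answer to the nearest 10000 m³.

6630000 m³

Salt balance: 5,130,000×14.1 + V×3.1 = (5,130,000+V)×7.9
72,333,000 + 3.1V = 40,527,000 + 7.9V
31,806,000 = 4.8V
V = 6,626,250 m³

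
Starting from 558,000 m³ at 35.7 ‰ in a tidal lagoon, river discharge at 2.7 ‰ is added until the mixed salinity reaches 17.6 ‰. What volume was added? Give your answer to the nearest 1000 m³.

678000 m³

Salt balance: 558,000×35.7 + V×2.7 = (558,000+V)×17.6
19,920,600 + 2.7V = 9,820,800 + 17.6V
10,099,800 = 14.9V
V = 677,838.93 m³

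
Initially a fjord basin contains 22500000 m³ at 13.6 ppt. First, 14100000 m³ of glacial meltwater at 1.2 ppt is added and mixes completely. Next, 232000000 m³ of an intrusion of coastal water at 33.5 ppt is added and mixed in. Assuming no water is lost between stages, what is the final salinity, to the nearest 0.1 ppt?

Total salt / total volume:
Initial salt = 22,500,000×13.6 = 306,000,000
After stage 1: salt = 306,000,000 + 14,100,000×1.2 = 322,920,000; volume = 36,600,000 m³; S = 8.823 ppt
After stage 2: salt = 322,920,000 + 232,000,000×33.5 = 8,094,920,000; volume = 268,600,000 m³
S = 8,094,920,000 / 268,600,000 = 30.1375 ppt

30.1 ppt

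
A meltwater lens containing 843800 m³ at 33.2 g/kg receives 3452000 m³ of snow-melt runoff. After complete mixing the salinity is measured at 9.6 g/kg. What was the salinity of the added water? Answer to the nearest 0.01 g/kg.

3.83 g/kg

Salt balance: 843,800×33.2 + 3,452,000×S = 4,295,800×9.6
28,014,160 + 3,452,000·S = 41,239,680
S = (41,239,680 − 28,014,160) / 3,452,000 = 3.8313 g/kg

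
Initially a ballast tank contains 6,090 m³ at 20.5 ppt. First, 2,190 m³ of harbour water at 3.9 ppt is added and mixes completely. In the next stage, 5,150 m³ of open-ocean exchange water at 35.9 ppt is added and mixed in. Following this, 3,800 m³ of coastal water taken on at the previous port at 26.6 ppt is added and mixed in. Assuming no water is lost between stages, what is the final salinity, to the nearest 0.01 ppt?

24.34 ppt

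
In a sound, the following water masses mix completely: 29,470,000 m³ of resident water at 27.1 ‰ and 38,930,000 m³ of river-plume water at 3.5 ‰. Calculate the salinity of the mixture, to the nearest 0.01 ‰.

13.67 ‰

Mass of salt is conserved:
salt = 29,470,000×27.1 + 38,930,000×3.5 = 798,637,000 + 136,255,000 = 934,892,000
volume = 29,470,000 + 38,930,000 = 68,400,000 m³
S = 934,892,000 / 68,400,000 = 13.668 ‰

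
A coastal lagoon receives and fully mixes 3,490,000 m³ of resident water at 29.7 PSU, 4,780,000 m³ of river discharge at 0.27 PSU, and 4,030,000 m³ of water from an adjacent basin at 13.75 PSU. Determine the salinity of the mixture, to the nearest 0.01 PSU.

13.04 PSU

By conservation of dissolved salt,
salt = 3,490,000×29.7 + 4,780,000×0.27 + 4,030,000×13.75 = 103,653,000 + 1,290,600 + 55,412,500 = 160,356,100
volume = 3,490,000 + 4,780,000 + 4,030,000 = 12,300,000 m³
S = 160,356,100 / 12,300,000 = 13.0371 PSU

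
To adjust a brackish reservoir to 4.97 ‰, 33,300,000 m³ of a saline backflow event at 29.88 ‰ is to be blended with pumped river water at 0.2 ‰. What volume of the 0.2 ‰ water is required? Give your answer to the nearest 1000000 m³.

174000000 m³

Salt balance: 33,300,000×29.88 + V×0.2 = (33,300,000+V)×4.97
995,004,000 + 0.2V = 165,501,000 + 4.97V
829,503,000 = 4.77V
V = 173,900,000 m³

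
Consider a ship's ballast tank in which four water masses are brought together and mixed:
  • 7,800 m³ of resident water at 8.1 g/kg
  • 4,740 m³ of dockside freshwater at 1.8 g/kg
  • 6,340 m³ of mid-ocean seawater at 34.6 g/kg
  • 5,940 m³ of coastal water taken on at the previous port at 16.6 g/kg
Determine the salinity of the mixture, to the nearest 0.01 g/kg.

Total salt / total volume:
salt = 7,800×8.1 + 4,740×1.8 + 6,340×34.6 + 5,940×16.6 = 63,180 + 8,532 + 219,364 + 98,604 = 389,680
volume = 7,800 + 4,740 + 6,340 + 5,940 = 24,820 m³
S = 389,680 / 24,820 = 15.7002 g/kg

15.70 g/kg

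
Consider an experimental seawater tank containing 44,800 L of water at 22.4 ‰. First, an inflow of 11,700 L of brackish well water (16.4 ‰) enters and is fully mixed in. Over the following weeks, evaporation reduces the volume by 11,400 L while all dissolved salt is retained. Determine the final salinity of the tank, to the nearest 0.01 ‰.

26.51 ‰

After mixing: salt = 44,800×22.4 + 11,700×16.4 = 1,195,400; volume = 56,500 L
After evaporation: salt unchanged = 1,195,400; volume = 56,500 − 11,400 = 45,100 L
S = 1,195,400 / 45,100 = 26.5055 ‰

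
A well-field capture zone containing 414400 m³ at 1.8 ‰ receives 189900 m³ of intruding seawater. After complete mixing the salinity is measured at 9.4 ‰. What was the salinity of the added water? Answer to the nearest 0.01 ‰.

Salt balance: 414,400×1.8 + 189,900×S = 604,300×9.4
745,920 + 189,900·S = 5,680,420
S = (5,680,420 − 745,920) / 189,900 = 25.9847 ‰

25.98 ‰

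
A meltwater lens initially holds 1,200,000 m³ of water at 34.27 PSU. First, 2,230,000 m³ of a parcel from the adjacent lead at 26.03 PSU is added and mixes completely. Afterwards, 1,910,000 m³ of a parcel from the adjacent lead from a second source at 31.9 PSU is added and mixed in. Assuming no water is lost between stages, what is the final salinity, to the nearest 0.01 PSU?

29.98 PSU

Mass of salt is conserved:
Initial salt = 1,200,000×34.27 = 41,124,000
After stage 1: salt = 41,124,000 + 2,230,000×26.03 = 99,170,900; volume = 3,430,000 m³; S = 28.913 PSU
After stage 2: salt = 99,170,900 + 1,910,000×31.9 = 160,099,900; volume = 5,340,000 m³
S = 160,099,900 / 5,340,000 = 29.9813 PSU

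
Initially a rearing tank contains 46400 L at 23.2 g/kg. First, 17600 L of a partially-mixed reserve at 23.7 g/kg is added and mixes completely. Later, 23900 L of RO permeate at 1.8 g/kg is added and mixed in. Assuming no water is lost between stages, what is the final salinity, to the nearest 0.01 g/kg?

Salt balance:
Initial salt = 46,400×23.2 = 1,076,480
After stage 1: salt = 1,076,480 + 17,600×23.7 = 1,493,600; volume = 64,000 L; S = 23.338 g/kg
After stage 2: salt = 1,493,600 + 23,900×1.8 = 1,536,620; volume = 87,900 L
S = 1,536,620 / 87,900 = 17.4815 g/kg

17.48 g/kg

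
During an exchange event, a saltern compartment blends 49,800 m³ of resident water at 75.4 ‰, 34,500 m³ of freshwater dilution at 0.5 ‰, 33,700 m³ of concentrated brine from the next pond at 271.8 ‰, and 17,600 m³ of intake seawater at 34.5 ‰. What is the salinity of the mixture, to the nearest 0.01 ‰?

99.85 ‰

Conserving salt mass:
salt = 49,800×75.4 + 34,500×0.5 + 33,700×271.8 + 17,600×34.5 = 3,754,920 + 17,250 + 9,159,660 + 607,200 = 13,539,030
volume = 49,800 + 34,500 + 33,700 + 17,600 = 135,600 m³
S = 13,539,030 / 135,600 = 99.8454 ‰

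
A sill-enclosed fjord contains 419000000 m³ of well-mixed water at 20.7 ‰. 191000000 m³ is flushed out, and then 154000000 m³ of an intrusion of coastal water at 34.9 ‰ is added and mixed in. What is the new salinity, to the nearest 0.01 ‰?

26.42 ‰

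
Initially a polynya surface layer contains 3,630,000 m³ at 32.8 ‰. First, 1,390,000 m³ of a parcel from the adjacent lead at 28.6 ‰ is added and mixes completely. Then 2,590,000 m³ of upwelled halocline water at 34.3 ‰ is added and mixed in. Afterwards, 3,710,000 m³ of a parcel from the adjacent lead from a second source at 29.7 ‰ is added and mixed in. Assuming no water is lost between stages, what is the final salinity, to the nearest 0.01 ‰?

Weighted by volume,
Initial salt = 3,630,000×32.8 = 119,064,000
After stage 1: salt = 119,064,000 + 1,390,000×28.6 = 158,818,000; volume = 5,020,000 m³; S = 31.637 ‰
After stage 2: salt = 158,818,000 + 2,590,000×34.3 = 247,655,000; volume = 7,610,000 m³; S = 32.543 ‰
After stage 3: salt = 247,655,000 + 3,710,000×29.7 = 357,842,000; volume = 11,320,000 m³
S = 357,842,000 / 11,320,000 = 31.6115 ‰

31.61 ‰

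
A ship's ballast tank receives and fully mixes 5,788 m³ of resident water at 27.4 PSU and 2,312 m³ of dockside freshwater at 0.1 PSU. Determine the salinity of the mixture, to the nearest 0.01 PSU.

19.61 PSU

Salt balance:
salt = 5,788×27.4 + 2,312×0.1 = 158,591.2 + 231.2 = 158,822.4
volume = 5,788 + 2,312 = 8,100 m³
S = 158,822.4 / 8,100 = 19.6077 PSU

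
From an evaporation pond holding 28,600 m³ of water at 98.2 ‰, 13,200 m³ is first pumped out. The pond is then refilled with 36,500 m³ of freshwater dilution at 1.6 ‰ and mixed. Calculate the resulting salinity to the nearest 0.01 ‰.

Remaining after removal: 15,400 m³ at 98.2 ‰ (salt = 1,512,280)
After addition: salt = 1,512,280 + 36,500×1.6 = 1,570,680; volume = 51,900 m³
S = 1,570,680 / 51,900 = 30.2636 ‰

30.26 ‰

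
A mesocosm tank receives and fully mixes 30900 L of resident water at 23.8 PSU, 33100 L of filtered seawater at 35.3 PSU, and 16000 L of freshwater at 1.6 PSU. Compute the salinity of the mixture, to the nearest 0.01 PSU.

24.12 PSU

By conservation of dissolved salt,
salt = 30,900×23.8 + 33,100×35.3 + 16,000×1.6 = 735,420 + 1,168,430 + 25,600 = 1,929,450
volume = 30,900 + 33,100 + 16,000 = 80,000 L
S = 1,929,450 / 80,000 = 24.1181 PSU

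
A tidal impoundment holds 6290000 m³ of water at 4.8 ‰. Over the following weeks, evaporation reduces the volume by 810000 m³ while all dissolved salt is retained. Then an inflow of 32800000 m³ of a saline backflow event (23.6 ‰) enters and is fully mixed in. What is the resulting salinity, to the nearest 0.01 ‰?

21.01 ‰

After evaporation: salt = 6,290,000×4.8 = 30,192,000; volume = 6,290,000 − 810,000 = 5,480,000 m³
After mixing: salt = 30,192,000 + 32,800,000×23.6 = 804,272,000; volume = 5,480,000 + 32,800,000 = 38,280,000 m³
S = 804,272,000 / 38,280,000 = 21.0102 ‰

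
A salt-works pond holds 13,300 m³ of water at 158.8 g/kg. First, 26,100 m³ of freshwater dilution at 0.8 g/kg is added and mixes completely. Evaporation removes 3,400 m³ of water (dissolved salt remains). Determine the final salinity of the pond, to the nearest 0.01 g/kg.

59.25 g/kg

After mixing: salt = 13,300×158.8 + 26,100×0.8 = 2,132,920; volume = 39,400 m³
After evaporation: salt unchanged = 2,132,920; volume = 39,400 − 3,400 = 36,000 m³
S = 2,132,920 / 36,000 = 59.2478 g/kg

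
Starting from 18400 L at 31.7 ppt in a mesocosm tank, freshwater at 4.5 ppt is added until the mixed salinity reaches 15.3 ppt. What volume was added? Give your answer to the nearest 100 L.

27900 L

Salt balance: 18,400×31.7 + V×4.5 = (18,400+V)×15.3
583,280 + 4.5V = 281,520 + 15.3V
301,760 = 10.8V
V = 27,940.74 L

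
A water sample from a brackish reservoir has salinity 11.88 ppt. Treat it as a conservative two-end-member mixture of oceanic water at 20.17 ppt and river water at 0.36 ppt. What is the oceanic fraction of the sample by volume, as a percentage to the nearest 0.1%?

Let g be the oceanic fraction. Salt balance per unit volume:
g×20.17 + (1−g)×0.36 = 11.88
g = (11.88 − 0.36) / (20.17 − 0.36) = 11.52/19.81 = 0.5815

58.2%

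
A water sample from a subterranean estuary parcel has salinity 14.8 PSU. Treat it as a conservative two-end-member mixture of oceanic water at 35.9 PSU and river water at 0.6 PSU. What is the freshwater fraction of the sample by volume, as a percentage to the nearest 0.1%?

59.8%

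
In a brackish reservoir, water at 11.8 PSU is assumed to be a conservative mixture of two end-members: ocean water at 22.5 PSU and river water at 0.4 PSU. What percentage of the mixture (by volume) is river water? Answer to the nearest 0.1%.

48.4%

Let f be the freshwater fraction. Salt balance per unit volume:
f×0.4 + (1−f)×22.5 = 11.8
f = (22.5 − 11.8) / (22.5 − 0.4) = 10.7/22.1 = 0.4842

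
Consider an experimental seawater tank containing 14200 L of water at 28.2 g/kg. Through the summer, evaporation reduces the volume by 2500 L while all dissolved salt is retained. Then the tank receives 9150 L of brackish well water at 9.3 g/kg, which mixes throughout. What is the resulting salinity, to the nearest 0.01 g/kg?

After evaporation: salt = 14,200×28.2 = 400,440; volume = 14,200 − 2,500 = 11,700 L
After mixing: salt = 400,440 + 9,150×9.3 = 485,535; volume = 11,700 + 9,150 = 20,850 L
S = 485,535 / 20,850 = 23.2871 g/kg

23.29 g/kg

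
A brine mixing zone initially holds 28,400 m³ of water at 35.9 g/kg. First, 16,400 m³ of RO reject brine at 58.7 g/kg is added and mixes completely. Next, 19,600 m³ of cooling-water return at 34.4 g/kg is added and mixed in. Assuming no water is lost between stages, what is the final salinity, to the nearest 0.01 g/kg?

41.25 g/kg

By conservation of dissolved salt,
Initial salt = 28,400×35.9 = 1,019,560
After stage 1: salt = 1,019,560 + 16,400×58.7 = 1,982,240; volume = 44,800 m³; S = 44.246 g/kg
After stage 2: salt = 1,982,240 + 19,600×34.4 = 2,656,480; volume = 64,400 m³
S = 2,656,480 / 64,400 = 41.2497 g/kg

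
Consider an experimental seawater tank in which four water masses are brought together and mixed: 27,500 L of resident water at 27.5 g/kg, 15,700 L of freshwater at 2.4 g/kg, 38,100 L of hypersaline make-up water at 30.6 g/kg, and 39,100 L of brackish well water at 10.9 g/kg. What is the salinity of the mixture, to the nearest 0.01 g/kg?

19.82 g/kg

By conservation of dissolved salt,
salt = 27,500×27.5 + 15,700×2.4 + 38,100×30.6 + 39,100×10.9 = 756,250 + 37,680 + 1,165,860 + 426,190 = 2,385,980
volume = 27,500 + 15,700 + 38,100 + 39,100 = 120,400 L
S = 2,385,980 / 120,400 = 19.8171 g/kg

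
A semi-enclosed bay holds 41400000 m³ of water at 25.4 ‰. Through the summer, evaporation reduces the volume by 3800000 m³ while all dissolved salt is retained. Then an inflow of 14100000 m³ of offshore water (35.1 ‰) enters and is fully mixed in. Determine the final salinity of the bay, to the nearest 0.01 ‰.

29.91 ‰

After evaporation: salt = 41,400,000×25.4 = 1,051,560,000; volume = 41,400,000 − 3,800,000 = 37,600,000 m³
After mixing: salt = 1,051,560,000 + 14,100,000×35.1 = 1,546,470,000; volume = 37,600,000 + 14,100,000 = 51,700,000 m³
S = 1,546,470,000 / 51,700,000 = 29.9124 ‰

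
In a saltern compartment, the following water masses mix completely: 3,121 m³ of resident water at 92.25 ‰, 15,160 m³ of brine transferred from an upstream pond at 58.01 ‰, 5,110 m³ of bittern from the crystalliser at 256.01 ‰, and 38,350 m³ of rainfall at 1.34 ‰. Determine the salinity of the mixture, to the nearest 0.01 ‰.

40.93 ‰

Salt balance:
salt = 3,121×92.25 + 15,160×58.01 + 5,110×256.01 + 38,350×1.34 = 287,912.25 + 879,431.6 + 1,308,211.1 + 51,389 = 2,526,943.95
volume = 3,121 + 15,160 + 5,110 + 38,350 = 61,741 m³
S = 2,526,943.95 / 61,741 = 40.9281 ‰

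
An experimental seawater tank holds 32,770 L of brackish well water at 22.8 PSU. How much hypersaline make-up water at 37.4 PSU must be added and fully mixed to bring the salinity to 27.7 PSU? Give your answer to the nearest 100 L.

16600 L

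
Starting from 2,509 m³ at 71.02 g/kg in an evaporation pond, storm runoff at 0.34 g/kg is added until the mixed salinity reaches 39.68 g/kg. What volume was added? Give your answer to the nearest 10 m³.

2000 m³

Salt balance: 2,509×71.02 + V×0.34 = (2,509+V)×39.68
178,189.18 + 0.34V = 99,557.12 + 39.68V
78,632.06 = 39.34V
V = 1,998.78 m³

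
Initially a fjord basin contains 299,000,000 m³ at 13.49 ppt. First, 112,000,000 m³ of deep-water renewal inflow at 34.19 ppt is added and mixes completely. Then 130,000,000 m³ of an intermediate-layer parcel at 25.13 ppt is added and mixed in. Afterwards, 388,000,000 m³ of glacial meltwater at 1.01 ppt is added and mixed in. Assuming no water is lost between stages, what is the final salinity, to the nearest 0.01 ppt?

12.40 ppt

By conservation of dissolved salt,
Initial salt = 299,000,000×13.49 = 4,033,510,000
After stage 1: salt = 4,033,510,000 + 112,000,000×34.19 = 7,862,790,000; volume = 411,000,000 m³; S = 19.131 ppt
After stage 2: salt = 7,862,790,000 + 130,000,000×25.13 = 11,129,690,000; volume = 541,000,000 m³; S = 20.572 ppt
After stage 3: salt = 11,129,690,000 + 388,000,000×1.01 = 11,521,570,000; volume = 929,000,000 m³
S = 11,521,570,000 / 929,000,000 = 12.4021 ppt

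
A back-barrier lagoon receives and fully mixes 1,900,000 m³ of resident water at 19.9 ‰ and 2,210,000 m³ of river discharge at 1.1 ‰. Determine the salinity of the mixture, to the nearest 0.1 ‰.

9.8 ‰

Total salt / total volume:
salt = 1,900,000×19.9 + 2,210,000×1.1 = 37,810,000 + 2,431,000 = 40,241,000
volume = 1,900,000 + 2,210,000 = 4,110,000 m³
S = 40,241,000 / 4,110,000 = 9.791 ‰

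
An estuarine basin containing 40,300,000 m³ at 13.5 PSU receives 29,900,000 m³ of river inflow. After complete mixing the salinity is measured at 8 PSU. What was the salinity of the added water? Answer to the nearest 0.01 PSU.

Salt balance: 40,300,000×13.5 + 29,900,000×S = 70,200,000×8
544,050,000 + 29,900,000·S = 561,600,000
S = (561,600,000 − 544,050,000) / 29,900,000 = 0.587 PSU

0.59 PSU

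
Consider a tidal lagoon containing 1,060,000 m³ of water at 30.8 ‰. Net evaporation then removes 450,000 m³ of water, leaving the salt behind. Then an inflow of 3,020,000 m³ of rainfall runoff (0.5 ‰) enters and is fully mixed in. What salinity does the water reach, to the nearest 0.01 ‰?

9.41 ‰

After evaporation: salt = 1,060,000×30.8 = 32,648,000; volume = 1,060,000 − 450,000 = 610,000 m³
After mixing: salt = 32,648,000 + 3,020,000×0.5 = 34,158,000; volume = 610,000 + 3,020,000 = 3,630,000 m³
S = 34,158,000 / 3,630,000 = 9.4099 ‰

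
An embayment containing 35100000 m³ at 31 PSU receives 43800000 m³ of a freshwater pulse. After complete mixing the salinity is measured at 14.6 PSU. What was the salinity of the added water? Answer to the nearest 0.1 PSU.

1.5 PSU

Salt balance: 35,100,000×31 + 43,800,000×S = 78,900,000×14.6
1,088,100,000 + 43,800,000·S = 1,151,940,000
S = (1,151,940,000 − 1,088,100,000) / 43,800,000 = 1.4575 PSU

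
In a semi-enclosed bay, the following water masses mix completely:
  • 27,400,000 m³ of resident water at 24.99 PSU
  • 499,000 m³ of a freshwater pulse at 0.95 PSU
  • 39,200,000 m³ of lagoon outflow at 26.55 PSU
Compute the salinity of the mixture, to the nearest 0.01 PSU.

By conservation of dissolved salt,
salt = 27,400,000×24.99 + 499,000×0.95 + 39,200,000×26.55 = 684,726,000 + 474,050 + 1,040,760,000 = 1,725,960,050
volume = 27,400,000 + 499,000 + 39,200,000 = 67,099,000 m³
S = 1,725,960,050 / 67,099,000 = 25.7226 PSU

25.72 PSU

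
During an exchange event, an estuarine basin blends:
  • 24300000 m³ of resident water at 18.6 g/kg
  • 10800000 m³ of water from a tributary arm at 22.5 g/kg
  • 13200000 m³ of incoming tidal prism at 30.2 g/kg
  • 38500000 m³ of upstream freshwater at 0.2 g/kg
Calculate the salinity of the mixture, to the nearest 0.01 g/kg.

12.69 g/kg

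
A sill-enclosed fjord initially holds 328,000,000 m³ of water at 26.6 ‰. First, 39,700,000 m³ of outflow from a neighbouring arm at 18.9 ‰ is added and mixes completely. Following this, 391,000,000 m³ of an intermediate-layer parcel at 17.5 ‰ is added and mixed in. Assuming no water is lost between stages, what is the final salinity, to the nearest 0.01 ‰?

Total salt / total volume:
Initial salt = 328,000,000×26.6 = 8,724,800,000
After stage 1: salt = 8,724,800,000 + 39,700,000×18.9 = 9,475,130,000; volume = 367,700,000 m³; S = 25.769 ‰
After stage 2: salt = 9,475,130,000 + 391,000,000×17.5 = 16,317,630,000; volume = 758,700,000 m³
S = 16,317,630,000 / 758,700,000 = 21.5074 ‰

21.51 ‰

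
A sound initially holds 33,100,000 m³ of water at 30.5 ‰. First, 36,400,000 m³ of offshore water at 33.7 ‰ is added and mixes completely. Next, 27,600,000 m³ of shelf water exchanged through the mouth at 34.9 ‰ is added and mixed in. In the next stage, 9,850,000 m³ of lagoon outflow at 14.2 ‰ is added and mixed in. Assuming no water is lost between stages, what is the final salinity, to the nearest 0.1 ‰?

By conservation of dissolved salt,
Initial salt = 33,100,000×30.5 = 1,009,550,000
After stage 1: salt = 1,009,550,000 + 36,400,000×33.7 = 2,236,230,000; volume = 69,500,000 m³; S = 32.176 ‰
After stage 2: salt = 2,236,230,000 + 27,600,000×34.9 = 3,199,470,000; volume = 97,100,000 m³; S = 32.95 ‰
After stage 3: salt = 3,199,470,000 + 9,850,000×14.2 = 3,339,340,000; volume = 106,950,000 m³
S = 3,339,340,000 / 106,950,000 = 31.2234 ‰

31.2 ‰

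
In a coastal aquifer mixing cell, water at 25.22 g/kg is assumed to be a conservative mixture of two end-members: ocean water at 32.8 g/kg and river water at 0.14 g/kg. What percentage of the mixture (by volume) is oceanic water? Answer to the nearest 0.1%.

76.8%

Let g be the oceanic fraction. Salt balance per unit volume:
g×32.8 + (1−g)×0.14 = 25.22
g = (25.22 − 0.14) / (32.8 − 0.14) = 25.08/32.66 = 0.7679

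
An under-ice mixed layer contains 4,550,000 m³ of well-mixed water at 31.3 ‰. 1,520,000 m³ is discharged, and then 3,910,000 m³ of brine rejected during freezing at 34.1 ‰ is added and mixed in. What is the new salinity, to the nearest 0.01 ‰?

Remaining after removal: 3,030,000 m³ at 31.3 ‰ (salt = 94,839,000)
After addition: salt = 94,839,000 + 3,910,000×34.1 = 228,170,000; volume = 6,940,000 m³
S = 228,170,000 / 6,940,000 = 32.8775 ‰

32.88 ‰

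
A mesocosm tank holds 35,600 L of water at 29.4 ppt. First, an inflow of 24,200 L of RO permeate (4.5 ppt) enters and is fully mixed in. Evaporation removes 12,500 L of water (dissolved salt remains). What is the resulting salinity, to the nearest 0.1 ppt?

24.4 ppt

After mixing: salt = 35,600×29.4 + 24,200×4.5 = 1,155,540; volume = 59,800 L
After evaporation: salt unchanged = 1,155,540; volume = 59,800 − 12,500 = 47,300 L
S = 1,155,540 / 47,300 = 24.43 ppt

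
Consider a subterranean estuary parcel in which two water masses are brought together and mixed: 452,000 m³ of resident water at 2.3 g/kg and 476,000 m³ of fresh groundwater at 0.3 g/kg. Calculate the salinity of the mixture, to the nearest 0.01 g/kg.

1.27 g/kg

Total salt / total volume:
salt = 452,000×2.3 + 476,000×0.3 = 1,039,600 + 142,800 = 1,182,400
volume = 452,000 + 476,000 = 928,000 m³
S = 1,182,400 / 928,000 = 1.2741 g/kg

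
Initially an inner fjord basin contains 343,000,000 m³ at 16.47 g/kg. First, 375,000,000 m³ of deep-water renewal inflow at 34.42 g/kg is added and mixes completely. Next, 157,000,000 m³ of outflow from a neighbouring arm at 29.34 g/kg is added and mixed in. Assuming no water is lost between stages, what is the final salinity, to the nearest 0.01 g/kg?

26.47 g/kg

Salt balance:
Initial salt = 343,000,000×16.47 = 5,649,210,000
After stage 1: salt = 5,649,210,000 + 375,000,000×34.42 = 18,556,710,000; volume = 718,000,000 m³; S = 25.845 g/kg
After stage 2: salt = 18,556,710,000 + 157,000,000×29.34 = 23,163,090,000; volume = 875,000,000 m³
S = 23,163,090,000 / 875,000,000 = 26.4721 g/kg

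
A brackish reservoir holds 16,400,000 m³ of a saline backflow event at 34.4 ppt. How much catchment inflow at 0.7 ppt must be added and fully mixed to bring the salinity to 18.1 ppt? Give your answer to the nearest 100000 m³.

15400000 m³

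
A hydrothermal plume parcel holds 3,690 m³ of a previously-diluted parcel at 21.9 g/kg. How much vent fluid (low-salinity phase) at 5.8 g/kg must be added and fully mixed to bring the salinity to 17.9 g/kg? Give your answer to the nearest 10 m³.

1220 m³

Salt balance: 3,690×21.9 + V×5.8 = (3,690+V)×17.9
80,811 + 5.8V = 66,051 + 17.9V
14,760 = 12.1V
V = 1,219.83 m³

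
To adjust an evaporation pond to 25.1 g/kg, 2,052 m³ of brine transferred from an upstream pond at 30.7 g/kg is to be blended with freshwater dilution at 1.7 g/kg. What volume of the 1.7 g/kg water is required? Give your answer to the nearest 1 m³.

Salt balance: 2,052×30.7 + V×1.7 = (2,052+V)×25.1
62,996.4 + 1.7V = 51,505.2 + 25.1V
11,491.2 = 23.4V
V = 491.08 m³

491 m³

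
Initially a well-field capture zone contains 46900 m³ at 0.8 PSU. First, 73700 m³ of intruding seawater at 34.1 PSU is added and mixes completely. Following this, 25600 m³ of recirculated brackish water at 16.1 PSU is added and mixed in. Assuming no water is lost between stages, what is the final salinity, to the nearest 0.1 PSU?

20.3 PSU

Weighted by volume,
Initial salt = 46,900×0.8 = 37,520
After stage 1: salt = 37,520 + 73,700×34.1 = 2,550,690; volume = 120,600 m³; S = 21.15 PSU
After stage 2: salt = 2,550,690 + 25,600×16.1 = 2,962,850; volume = 146,200 m³
S = 2,962,850 / 146,200 = 20.2657 PSU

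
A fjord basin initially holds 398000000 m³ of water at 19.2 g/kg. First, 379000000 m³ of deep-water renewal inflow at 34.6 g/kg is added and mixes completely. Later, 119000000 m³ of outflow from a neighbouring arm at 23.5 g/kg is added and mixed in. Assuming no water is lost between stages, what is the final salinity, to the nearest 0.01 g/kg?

Mass of salt is conserved:
Initial salt = 398,000,000×19.2 = 7,641,600,000
After stage 1: salt = 7,641,600,000 + 379,000,000×34.6 = 20,755,000,000; volume = 777,000,000 m³; S = 26.712 g/kg
After stage 2: salt = 20,755,000,000 + 119,000,000×23.5 = 23,551,500,000; volume = 896,000,000 m³
S = 23,551,500,000 / 896,000,000 = 26.2852 g/kg

26.29 g/kg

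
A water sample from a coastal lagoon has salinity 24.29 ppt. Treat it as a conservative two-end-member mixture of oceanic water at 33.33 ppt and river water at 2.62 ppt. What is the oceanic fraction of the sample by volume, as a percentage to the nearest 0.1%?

70.6%

Let g be the oceanic fraction. Salt balance per unit volume:
g×33.33 + (1−g)×2.62 = 24.29
g = (24.29 − 2.62) / (33.33 − 2.62) = 21.67/30.71 = 0.7056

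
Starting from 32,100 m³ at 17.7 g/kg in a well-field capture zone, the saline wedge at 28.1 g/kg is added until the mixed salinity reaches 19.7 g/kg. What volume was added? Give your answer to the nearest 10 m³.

7640 m³

Salt balance: 32,100×17.7 + V×28.1 = (32,100+V)×19.7
568,170 + 28.1V = 632,370 + 19.7V
64,200 = 8.4V
V = 7,642.86 m³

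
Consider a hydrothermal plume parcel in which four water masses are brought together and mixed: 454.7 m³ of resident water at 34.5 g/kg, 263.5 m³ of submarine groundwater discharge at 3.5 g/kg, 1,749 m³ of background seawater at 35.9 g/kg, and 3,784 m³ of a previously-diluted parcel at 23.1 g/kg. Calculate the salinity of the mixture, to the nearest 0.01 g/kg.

26.68 g/kg

By conservation of dissolved salt,
salt = 454.7×34.5 + 263.5×3.5 + 1,749×35.9 + 3,784×23.1 = 15,687.15 + 922.25 + 62,789.1 + 87,410.4 = 166,808.9
volume = 454.7 + 263.5 + 1,749 + 3,784 = 6,251.2 m³
S = 166,808.9 / 6,251.2 = 26.6843 g/kg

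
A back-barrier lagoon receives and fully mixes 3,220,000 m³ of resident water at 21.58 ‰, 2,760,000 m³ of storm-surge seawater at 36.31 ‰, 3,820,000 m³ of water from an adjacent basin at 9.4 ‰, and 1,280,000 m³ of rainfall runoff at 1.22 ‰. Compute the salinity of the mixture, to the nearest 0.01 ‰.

18.70 ‰

Salt balance:
salt = 3,220,000×21.58 + 2,760,000×36.31 + 3,820,000×9.4 + 1,280,000×1.22 = 69,487,600 + 100,215,600 + 35,908,000 + 1,561,600 = 207,172,800
volume = 3,220,000 + 2,760,000 + 3,820,000 + 1,280,000 = 11,080,000 m³
S = 207,172,800 / 11,080,000 = 18.6979 ‰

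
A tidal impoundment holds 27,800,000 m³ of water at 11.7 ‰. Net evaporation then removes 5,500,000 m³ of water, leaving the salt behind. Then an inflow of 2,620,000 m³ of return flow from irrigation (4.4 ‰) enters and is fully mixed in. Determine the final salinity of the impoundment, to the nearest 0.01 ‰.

13.51 ‰

After evaporation: salt = 27,800,000×11.7 = 325,260,000; volume = 27,800,000 − 5,500,000 = 22,300,000 m³
After mixing: salt = 325,260,000 + 2,620,000×4.4 = 336,788,000; volume = 22,300,000 + 2,620,000 = 24,920,000 m³
S = 336,788,000 / 24,920,000 = 13.5148 ‰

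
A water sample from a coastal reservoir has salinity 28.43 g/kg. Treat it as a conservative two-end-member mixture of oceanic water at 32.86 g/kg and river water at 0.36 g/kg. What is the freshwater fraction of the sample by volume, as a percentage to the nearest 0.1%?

13.6%

Let f be the freshwater fraction. Salt balance per unit volume:
f×0.36 + (1−f)×32.86 = 28.43
f = (32.86 − 28.43) / (32.86 − 0.36) = 4.43/32.5 = 0.1363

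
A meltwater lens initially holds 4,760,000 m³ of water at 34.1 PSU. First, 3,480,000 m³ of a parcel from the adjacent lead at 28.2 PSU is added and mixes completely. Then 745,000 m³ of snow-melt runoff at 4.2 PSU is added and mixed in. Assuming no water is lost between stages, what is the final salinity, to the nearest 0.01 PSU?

Mass of salt is conserved:
Initial salt = 4,760,000×34.1 = 162,316,000
After stage 1: salt = 162,316,000 + 3,480,000×28.2 = 260,452,000; volume = 8,240,000 m³; S = 31.608 PSU
After stage 2: salt = 260,452,000 + 745,000×4.2 = 263,581,000; volume = 8,985,000 m³
S = 263,581,000 / 8,985,000 = 29.3357 PSU

29.34 PSU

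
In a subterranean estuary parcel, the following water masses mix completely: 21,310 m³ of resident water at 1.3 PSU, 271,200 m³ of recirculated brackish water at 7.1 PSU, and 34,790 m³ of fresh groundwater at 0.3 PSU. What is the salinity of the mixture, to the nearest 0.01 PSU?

By conservation of dissolved salt,
salt = 21,310×1.3 + 271,200×7.1 + 34,790×0.3 = 27,703 + 1,925,520 + 10,437 = 1,963,660
volume = 21,310 + 271,200 + 34,790 = 327,300 m³
S = 1,963,660 / 327,300 = 5.9996 PSU

6.00 PSU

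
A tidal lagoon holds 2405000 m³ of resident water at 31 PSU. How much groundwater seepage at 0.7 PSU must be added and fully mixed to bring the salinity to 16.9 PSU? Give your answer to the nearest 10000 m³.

Salt balance: 2,405,000×31 + V×0.7 = (2,405,000+V)×16.9
74,555,000 + 0.7V = 40,644,500 + 16.9V
33,910,500 = 16.2V
V = 2,093,240.74 m³

2090000 m³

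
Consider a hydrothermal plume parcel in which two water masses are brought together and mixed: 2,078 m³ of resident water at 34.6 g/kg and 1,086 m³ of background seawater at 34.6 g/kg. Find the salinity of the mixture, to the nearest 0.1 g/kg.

By conservation of dissolved salt,
salt = 2,078×34.6 + 1,086×34.6 = 71,898.8 + 37,575.6 = 109,474.4
volume = 2,078 + 1,086 = 3,164 m³
S = 109,474.4 / 3,164 = 34.6 g/kg

34.6 g/kg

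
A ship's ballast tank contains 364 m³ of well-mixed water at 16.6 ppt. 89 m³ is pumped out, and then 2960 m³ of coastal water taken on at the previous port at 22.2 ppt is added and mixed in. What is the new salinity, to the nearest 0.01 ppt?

Remaining after removal: 275 m³ at 16.6 ppt (salt = 4,565)
After addition: salt = 4,565 + 2,960×22.2 = 70,277; volume = 3,235 m³
S = 70,277 / 3,235 = 21.724 ppt

21.72 ppt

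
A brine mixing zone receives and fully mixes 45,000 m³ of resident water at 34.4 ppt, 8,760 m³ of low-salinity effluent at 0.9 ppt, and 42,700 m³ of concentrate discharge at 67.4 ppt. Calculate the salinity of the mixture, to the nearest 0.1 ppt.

46.0 ppt

Salt balance:
salt = 45,000×34.4 + 8,760×0.9 + 42,700×67.4 = 1,548,000 + 7,884 + 2,877,980 = 4,433,864
volume = 45,000 + 8,760 + 42,700 = 96,460 m³
S = 4,433,864 / 96,460 = 45.966 ppt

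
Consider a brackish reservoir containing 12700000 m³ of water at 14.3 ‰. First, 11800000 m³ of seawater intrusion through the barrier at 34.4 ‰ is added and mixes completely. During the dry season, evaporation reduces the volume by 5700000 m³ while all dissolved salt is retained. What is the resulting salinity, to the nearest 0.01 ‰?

31.25 ‰

After mixing: salt = 12,700,000×14.3 + 11,800,000×34.4 = 587,530,000; volume = 24,500,000 m³
After evaporation: salt unchanged = 587,530,000; volume = 24,500,000 − 5,700,000 = 18,800,000 m³
S = 587,530,000 / 18,800,000 = 31.2516 ‰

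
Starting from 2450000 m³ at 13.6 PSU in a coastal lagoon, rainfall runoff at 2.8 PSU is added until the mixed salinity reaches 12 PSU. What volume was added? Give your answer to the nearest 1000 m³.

Salt balance: 2,450,000×13.6 + V×2.8 = (2,450,000+V)×12
33,320,000 + 2.8V = 29,400,000 + 12V
3,920,000 = 9.2V
V = 426,086.96 m³

426000 m³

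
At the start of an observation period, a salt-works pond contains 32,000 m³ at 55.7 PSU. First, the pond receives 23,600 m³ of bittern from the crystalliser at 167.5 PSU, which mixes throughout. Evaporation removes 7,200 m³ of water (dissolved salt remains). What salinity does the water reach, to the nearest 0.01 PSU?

118.50 PSU

After mixing: salt = 32,000×55.7 + 23,600×167.5 = 5,735,400; volume = 55,600 m³
After evaporation: salt unchanged = 5,735,400; volume = 55,600 − 7,200 = 48,400 m³
S = 5,735,400 / 48,400 = 118.5 PSU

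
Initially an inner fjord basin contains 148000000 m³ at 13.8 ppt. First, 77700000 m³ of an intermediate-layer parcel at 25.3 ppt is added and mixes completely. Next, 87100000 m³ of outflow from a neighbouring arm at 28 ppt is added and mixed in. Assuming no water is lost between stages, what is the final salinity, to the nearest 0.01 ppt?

20.61 ppt

By conservation of dissolved salt,
Initial salt = 148,000,000×13.8 = 2,042,400,000
After stage 1: salt = 2,042,400,000 + 77,700,000×25.3 = 4,008,210,000; volume = 225,700,000 m³; S = 17.759 ppt
After stage 2: salt = 4,008,210,000 + 87,100,000×28 = 6,447,010,000; volume = 312,800,000 m³
S = 6,447,010,000 / 312,800,000 = 20.6106 ppt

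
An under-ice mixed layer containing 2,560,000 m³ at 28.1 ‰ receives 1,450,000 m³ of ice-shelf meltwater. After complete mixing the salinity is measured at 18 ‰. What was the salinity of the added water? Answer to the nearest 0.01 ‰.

Salt balance: 2,560,000×28.1 + 1,450,000×S = 4,010,000×18
71,936,000 + 1,450,000·S = 72,180,000
S = (72,180,000 − 71,936,000) / 1,450,000 = 0.1683 ‰

0.17 ‰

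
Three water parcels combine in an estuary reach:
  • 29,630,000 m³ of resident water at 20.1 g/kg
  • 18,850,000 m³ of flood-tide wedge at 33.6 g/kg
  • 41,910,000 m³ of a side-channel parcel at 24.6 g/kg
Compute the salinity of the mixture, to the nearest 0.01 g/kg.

By conservation of dissolved salt,
salt = 29,630,000×20.1 + 18,850,000×33.6 + 41,910,000×24.6 = 595,563,000 + 633,360,000 + 1,030,986,000 = 2,259,909,000
volume = 29,630,000 + 18,850,000 + 41,910,000 = 90,390,000 m³
S = 2,259,909,000 / 90,390,000 = 25.0018 g/kg

25.00 g/kg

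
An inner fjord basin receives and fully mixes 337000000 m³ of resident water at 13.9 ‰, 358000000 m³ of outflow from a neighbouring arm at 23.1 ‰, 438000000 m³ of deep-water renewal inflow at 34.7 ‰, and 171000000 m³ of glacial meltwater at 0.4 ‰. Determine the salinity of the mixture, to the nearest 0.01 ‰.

21.64 ‰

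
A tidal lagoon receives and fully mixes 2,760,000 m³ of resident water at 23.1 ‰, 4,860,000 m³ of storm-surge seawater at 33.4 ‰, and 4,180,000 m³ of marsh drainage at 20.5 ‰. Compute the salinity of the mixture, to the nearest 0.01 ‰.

26.42 ‰

Total salt / total volume:
salt = 2,760,000×23.1 + 4,860,000×33.4 + 4,180,000×20.5 = 63,756,000 + 162,324,000 + 85,690,000 = 311,770,000
volume = 2,760,000 + 4,860,000 + 4,180,000 = 11,800,000 m³
S = 311,770,000 / 11,800,000 = 26.4212 ‰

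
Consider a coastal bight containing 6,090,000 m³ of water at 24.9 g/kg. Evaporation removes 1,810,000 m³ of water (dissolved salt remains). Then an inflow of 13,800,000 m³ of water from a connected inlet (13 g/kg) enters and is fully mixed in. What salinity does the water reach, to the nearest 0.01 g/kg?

18.31 g/kg

After evaporation: salt = 6,090,000×24.9 = 151,641,000; volume = 6,090,000 − 1,810,000 = 4,280,000 m³
After mixing: salt = 151,641,000 + 13,800,000×13 = 331,041,000; volume = 4,280,000 + 13,800,000 = 18,080,000 m³
S = 331,041,000 / 18,080,000 = 18.3098 g/kg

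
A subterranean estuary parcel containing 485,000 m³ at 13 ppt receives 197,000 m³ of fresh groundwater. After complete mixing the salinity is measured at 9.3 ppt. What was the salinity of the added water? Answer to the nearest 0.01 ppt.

Salt balance: 485,000×13 + 197,000×S = 682,000×9.3
6,305,000 + 197,000·S = 6,342,600
S = (6,342,600 − 6,305,000) / 197,000 = 0.1909 ppt

0.19 ppt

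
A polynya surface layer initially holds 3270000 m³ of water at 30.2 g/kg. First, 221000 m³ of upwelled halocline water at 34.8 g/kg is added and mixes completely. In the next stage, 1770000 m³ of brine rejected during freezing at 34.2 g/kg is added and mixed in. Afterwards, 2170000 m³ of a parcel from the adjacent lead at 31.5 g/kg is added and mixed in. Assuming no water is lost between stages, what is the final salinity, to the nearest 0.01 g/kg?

31.67 g/kg

Total salt / total volume:
Initial salt = 3,270,000×30.2 = 98,754,000
After stage 1: salt = 98,754,000 + 221,000×34.8 = 106,444,800; volume = 3,491,000 m³; S = 30.491 g/kg
After stage 2: salt = 106,444,800 + 1,770,000×34.2 = 166,978,800; volume = 5,261,000 m³; S = 31.739 g/kg
After stage 3: salt = 166,978,800 + 2,170,000×31.5 = 235,333,800; volume = 7,431,000 m³
S = 235,333,800 / 7,431,000 = 31.6692 g/kg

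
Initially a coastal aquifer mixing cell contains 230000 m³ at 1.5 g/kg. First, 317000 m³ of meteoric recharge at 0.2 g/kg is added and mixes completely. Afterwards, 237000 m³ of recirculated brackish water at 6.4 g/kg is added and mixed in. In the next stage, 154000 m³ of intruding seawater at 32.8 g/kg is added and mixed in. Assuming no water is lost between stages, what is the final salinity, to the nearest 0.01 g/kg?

7.44 g/kg

Total salt / total volume:
Initial salt = 230,000×1.5 = 345,000
After stage 1: salt = 345,000 + 317,000×0.2 = 408,400; volume = 547,000 m³; S = 0.747 g/kg
After stage 2: salt = 408,400 + 237,000×6.4 = 1,925,200; volume = 784,000 m³; S = 2.456 g/kg
After stage 3: salt = 1,925,200 + 154,000×32.8 = 6,976,400; volume = 938,000 m³
S = 6,976,400 / 938,000 = 7.4375 g/kg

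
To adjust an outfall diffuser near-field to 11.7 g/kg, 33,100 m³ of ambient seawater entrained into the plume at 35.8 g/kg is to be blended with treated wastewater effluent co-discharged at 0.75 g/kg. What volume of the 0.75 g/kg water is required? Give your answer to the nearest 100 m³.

72900 m³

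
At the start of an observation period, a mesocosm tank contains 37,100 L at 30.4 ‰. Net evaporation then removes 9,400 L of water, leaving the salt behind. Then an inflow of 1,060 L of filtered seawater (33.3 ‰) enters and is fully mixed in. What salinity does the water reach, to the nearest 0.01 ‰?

After evaporation: salt = 37,100×30.4 = 1,127,840; volume = 37,100 − 9,400 = 27,700 L
After mixing: salt = 1,127,840 + 1,060×33.3 = 1,163,138; volume = 27,700 + 1,060 = 28,760 L
S = 1,163,138 / 28,760 = 40.4429 ‰

40.44 ‰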